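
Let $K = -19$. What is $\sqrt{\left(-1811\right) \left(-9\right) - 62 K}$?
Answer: $\sqrt{17477} \approx 132.2$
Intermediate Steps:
$\sqrt{\left(-1811\right) \left(-9\right) - 62 K} = \sqrt{\left(-1811\right) \left(-9\right) - -1178} = \sqrt{16299 + 1178} = \sqrt{17477}$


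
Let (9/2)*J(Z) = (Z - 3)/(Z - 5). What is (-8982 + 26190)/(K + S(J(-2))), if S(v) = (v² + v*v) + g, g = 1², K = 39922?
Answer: 68298552/158454587 ≈ 0.43103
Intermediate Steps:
J(Z) = 2*(-3 + Z)/(9*(-5 + Z)) (J(Z) = 2*((Z - 3)/(Z - 5))/9 = 2*((-3 + Z)/(-5 + Z))/9 = 2*(-3 + Z)/(9*(-5 + Z)))
g = 1
S(v) = 1 + 2*v² (S(v) = (v² + v*v) + 1 = (v² + v²) + 1 = 2*v² + 1 = 1 + 2*v²)
(-8982 + 26190)/(K + S(J(-2))) = (-8982 + 26190)/(39922 + (1 + 2*(2*(-3 - 2)/(9*(-5 - 2)))²)) = 17208/(39922 + (1 + 2*((2/9)*(-5)/(-7))²)) = 17208/(39922 + (1 + 2*((2/9)*(-⅐)*(-5))²)) = 17208/(39922 + (1 + 2*(10/63)²)) = 17208/(39922 + (1 + 2*(100/3969))) = 17208/(39922 + (1 + 200/3969)) = 17208/(39922 + 4169/3969) = 17208/(158454587/3969) = 17208*(3969/158454587) = 68298552/158454587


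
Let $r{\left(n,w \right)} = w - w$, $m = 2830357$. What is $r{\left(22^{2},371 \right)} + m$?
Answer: $2830357$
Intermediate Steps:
$r{\left(n,w \right)} = 0$
$r{\left(22^{2},371 \right)} + m = 0 + 2830357 = 2830357$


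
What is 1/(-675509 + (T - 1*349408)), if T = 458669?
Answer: -1/566248 ≈ -1.7660e-6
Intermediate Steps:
1/(-675509 + (T - 1*349408)) = 1/(-675509 + (458669 - 1*349408)) = 1/(-675509 + (458669 - 349408)) = 1/(-675509 + 109261) = 1/(-566248) = -1/566248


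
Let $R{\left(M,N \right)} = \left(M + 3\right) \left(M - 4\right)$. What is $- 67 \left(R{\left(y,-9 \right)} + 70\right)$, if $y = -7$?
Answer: $-7638$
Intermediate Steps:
$R{\left(M,N \right)} = \left(-4 + M\right) \left(3 + M\right)$ ($R{\left(M,N \right)} = \left(3 + M\right) \left(-4 + M\right) = \left(-4 + M\right) \left(3 + M\right)$)
$- 67 \left(R{\left(y,-9 \right)} + 70\right) = - 67 \left(\left(-12 + \left(-7\right)^{2} - -7\right) + 70\right) = - 67 \left(\left(-12 + 49 + 7\right) + 70\right) = - 67 \left(44 + 70\right) = \left(-67\right) 114 = -7638$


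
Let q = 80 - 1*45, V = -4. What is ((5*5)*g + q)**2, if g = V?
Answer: 4225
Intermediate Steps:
g = -4
q = 35 (q = 80 - 45 = 35)
((5*5)*g + q)**2 = ((5*5)*(-4) + 35)**2 = (25*(-4) + 35)**2 = (-100 + 35)**2 = (-65)**2 = 4225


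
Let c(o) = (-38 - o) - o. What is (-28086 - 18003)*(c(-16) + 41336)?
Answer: -1904858370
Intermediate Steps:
c(o) = -38 - 2*o
(-28086 - 18003)*(c(-16) + 41336) = (-28086 - 18003)*((-38 - 2*(-16)) + 41336) = -46089*((-38 + 32) + 41336) = -46089*(-6 + 41336) = -46089*41330 = -1904858370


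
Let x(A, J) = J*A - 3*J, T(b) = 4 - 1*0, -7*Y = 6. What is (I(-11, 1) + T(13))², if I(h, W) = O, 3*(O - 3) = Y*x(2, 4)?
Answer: 3249/49 ≈ 66.306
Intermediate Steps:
Y = -6/7 (Y = -⅐*6 = -6/7 ≈ -0.85714)
T(b) = 4 (T(b) = 4 + 0 = 4)
x(A, J) = -3*J + A*J (x(A, J) = A*J - 3*J = -3*J + A*J)
O = 29/7 (O = 3 + (-24*(-3 + 2)/7)/3 = 3 + (-24*(-1)/7)/3 = 3 + (-6/7*(-4))/3 = 3 + (⅓)*(24/7) = 3 + 8/7 = 29/7 ≈ 4.1429)
I(h, W) = 29/7
(I(-11, 1) + T(13))² = (29/7 + 4)² = (57/7)² = 3249/49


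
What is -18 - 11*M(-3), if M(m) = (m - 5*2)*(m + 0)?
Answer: -447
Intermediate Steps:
M(m) = m*(-10 + m) (M(m) = (m - 10)*m = (-10 + m)*m = m*(-10 + m))
-18 - 11*M(-3) = -18 - (-33)*(-10 - 3) = -18 - (-33)*(-13) = -18 - 11*39 = -18 - 429 = -447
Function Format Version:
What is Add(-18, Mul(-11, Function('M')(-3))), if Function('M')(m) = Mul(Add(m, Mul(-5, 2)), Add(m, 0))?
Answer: -447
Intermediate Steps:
Function('M')(m) = Mul(m, Add(-10, m)) (Function('M')(m) = Mul(Add(m, -10), m) = Mul(Add(-10, m), m) = Mul(m, Add(-10, m)))
Add(-18, Mul(-11, Function('M')(-3))) = Add(-18, Mul(-11, Mul(-3, Add(-10, -3)))) = Add(-18, Mul(-11, Mul(-3, -13))) = Add(-18, Mul(-11, 39)) = Add(-18, -429) = -447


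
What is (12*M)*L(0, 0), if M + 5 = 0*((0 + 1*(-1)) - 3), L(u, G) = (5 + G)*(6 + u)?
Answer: -1800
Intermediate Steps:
M = -5 (M = -5 + 0*((0 + 1*(-1)) - 3) = -5 + 0*((0 - 1) - 3) = -5 + 0*(-1 - 3) = -5 + 0*(-4) = -5 + 0 = -5)
(12*M)*L(0, 0) = (12*(-5))*(30 + 5*0 + 6*0 + 0*0) = -60*(30 + 0 + 0 + 0) = -60*30 = -1800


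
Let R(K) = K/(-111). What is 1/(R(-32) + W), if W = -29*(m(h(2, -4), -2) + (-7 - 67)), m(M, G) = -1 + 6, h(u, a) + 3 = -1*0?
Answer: 111/222143 ≈ 0.00049968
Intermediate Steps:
h(u, a) = -3 (h(u, a) = -3 - 1*0 = -3 + 0 = -3)
m(M, G) = 5
R(K) = -K/111 (R(K) = K*(-1/111) = -K/111)
W = 2001 (W = -29*(5 + (-7 - 67)) = -29*(5 - 74) = -29*(-69) = 2001)
1/(R(-32) + W) = 1/(-1/111*(-32) + 2001) = 1/(32/111 + 2001) = 1/(222143/111) = 111/222143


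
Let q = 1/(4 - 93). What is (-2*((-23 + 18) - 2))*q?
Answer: -14/89 ≈ -0.15730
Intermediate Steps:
q = -1/89 (q = 1/(-89) = -1/89 ≈ -0.011236)
(-2*((-23 + 18) - 2))*q = -2*((-23 + 18) - 2)*(-1/89) = -2*(-5 - 2)*(-1/89) = -2*(-7)*(-1/89) = 14*(-1/89) = -14/89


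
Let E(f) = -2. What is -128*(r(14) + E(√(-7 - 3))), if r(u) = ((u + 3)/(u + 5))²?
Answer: 55424/361 ≈ 153.53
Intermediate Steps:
r(u) = (3 + u)²/(5 + u)² (r(u) = ((3 + u)/(5 + u))² = (3 + u)²/(5 + u)²)
-128*(r(14) + E(√(-7 - 3))) = -128*((3 + 14)²/(5 + 14)² - 2) = -128*(17²/19² - 2) = -128*(289*(1/361) - 2) = -128*(289/361 - 2) = -128*(-433)/361 = -1*(-55424/361) = 55424/361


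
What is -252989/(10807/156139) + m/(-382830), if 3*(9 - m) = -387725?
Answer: -22683511946692327/6205865715 ≈ -3.6552e+6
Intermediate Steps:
m = 387752/3 (m = 9 - ⅓*(-387725) = 9 + 387725/3 = 387752/3 ≈ 1.2925e+5)
-252989/(10807/156139) + m/(-382830) = -252989/(10807/156139) + (387752/3)/(-382830) = -252989/(10807*(1/156139)) + (387752/3)*(-1/382830) = -252989/10807/156139 - 193876/574245 = -252989*156139/10807 - 193876/574245 = -39501449471/10807 - 193876/574245 = -22683511946692327/6205865715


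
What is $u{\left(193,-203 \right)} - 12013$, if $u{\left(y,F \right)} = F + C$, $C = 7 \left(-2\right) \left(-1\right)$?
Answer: $-12202$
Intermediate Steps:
$C = 14$ ($C = \left(-14\right) \left(-1\right) = 14$)
$u{\left(y,F \right)} = 14 + F$ ($u{\left(y,F \right)} = F + 14 = 14 + F$)
$u{\left(193,-203 \right)} - 12013 = \left(14 - 203\right) - 12013 = -189 - 12013 = -12202$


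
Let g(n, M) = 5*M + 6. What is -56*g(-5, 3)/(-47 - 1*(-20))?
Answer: 392/9 ≈ 43.556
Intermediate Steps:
g(n, M) = 6 + 5*M
-56*g(-5, 3)/(-47 - 1*(-20)) = -56*(6 + 5*3)/(-47 - 1*(-20)) = -56*(6 + 15)/(-47 + 20) = -1176/(-27) = -1176*(-1)/27 = -56*(-7/9) = 392/9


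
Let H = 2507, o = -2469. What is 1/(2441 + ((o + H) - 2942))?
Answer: -1/463 ≈ -0.0021598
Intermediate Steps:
1/(2441 + ((o + H) - 2942)) = 1/(2441 + ((-2469 + 2507) - 2942)) = 1/(2441 + (38 - 2942)) = 1/(2441 - 2904) = 1/(-463) = -1/463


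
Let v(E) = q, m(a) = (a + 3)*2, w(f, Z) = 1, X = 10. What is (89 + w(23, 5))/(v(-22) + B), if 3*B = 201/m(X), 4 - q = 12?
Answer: -780/47 ≈ -16.596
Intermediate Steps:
m(a) = 6 + 2*a (m(a) = (3 + a)*2 = 6 + 2*a)
q = -8 (q = 4 - 1*12 = 4 - 12 = -8)
v(E) = -8
B = 67/26 (B = (201/(6 + 2*10))/3 = (201/(6 + 20))/3 = (201/26)/3 = (201*(1/26))/3 = (1/3)*(201/26) = 67/26 ≈ 2.5769)
(89 + w(23, 5))/(v(-22) + B) = (89 + 1)/(-8 + 67/26) = 90/(-141/26) = 90*(-26/141) = -780/47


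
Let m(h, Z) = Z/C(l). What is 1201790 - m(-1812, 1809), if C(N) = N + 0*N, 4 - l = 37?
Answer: 13220293/11 ≈ 1.2018e+6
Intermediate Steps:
l = -33 (l = 4 - 1*37 = 4 - 37 = -33)
C(N) = N (C(N) = N + 0 = N)
m(h, Z) = -Z/33 (m(h, Z) = Z/(-33) = Z*(-1/33) = -Z/33)
1201790 - m(-1812, 1809) = 1201790 - (-1)*1809/33 = 1201790 - 1*(-603/11) = 1201790 + 603/11 = 13220293/11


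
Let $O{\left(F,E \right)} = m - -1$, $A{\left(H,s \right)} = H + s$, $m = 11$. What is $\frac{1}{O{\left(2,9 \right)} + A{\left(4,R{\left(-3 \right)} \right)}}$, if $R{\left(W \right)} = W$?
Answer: $\frac{1}{13} \approx 0.076923$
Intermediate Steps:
$O{\left(F,E \right)} = 12$ ($O{\left(F,E \right)} = 11 - -1 = 11 + 1 = 12$)
$\frac{1}{O{\left(2,9 \right)} + A{\left(4,R{\left(-3 \right)} \right)}} = \frac{1}{12 + \left(4 - 3\right)} = \frac{1}{12 + 1} = \frac{1}{13}$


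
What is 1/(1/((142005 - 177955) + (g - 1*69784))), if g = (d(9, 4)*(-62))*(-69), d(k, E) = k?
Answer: -67232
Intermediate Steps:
g = 38502 (g = (9*(-62))*(-69) = -558*(-69) = 38502)
1/(1/((142005 - 177955) + (g - 1*69784))) = 1/(1/((142005 - 177955) + (38502 - 1*69784))) = 1/(1/(-35950 + (38502 - 69784))) = 1/(1/(-35950 - 31282)) = 1/(1/(-67232)) = 1/(-1/67232) = -67232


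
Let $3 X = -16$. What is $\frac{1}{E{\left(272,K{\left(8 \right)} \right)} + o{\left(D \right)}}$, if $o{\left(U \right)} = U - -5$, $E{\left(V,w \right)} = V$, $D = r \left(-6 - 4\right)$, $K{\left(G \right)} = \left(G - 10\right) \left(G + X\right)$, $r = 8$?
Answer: $\frac{1}{197} \approx 0.0050761$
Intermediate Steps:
$X = - \frac{16}{3}$ ($X = \frac{1}{3} \left(-16\right) = - \frac{16}{3} \approx -5.3333$)
$K{\left(G \right)} = \left(-10 + G\right) \left(- \frac{16}{3} + G\right)$ ($K{\left(G \right)} = \left(G - 10\right) \left(G - \frac{16}{3}\right) = \left(-10 + G\right) \left(- \frac{16}{3} + G\right)$)
$D = -80$ ($D = 8 \left(-6 - 4\right) = 8 \left(-10\right) = -80$)
$o{\left(U \right)} = 5 + U$ ($o{\left(U \right)} = U + 5 = 5 + U$)
$\frac{1}{E{\left(272,K{\left(8 \right)} \right)} + o{\left(D \right)}} = \frac{1}{272 + \left(5 - 80\right)} = \frac{1}{272 - 75} = \frac{1}{197}$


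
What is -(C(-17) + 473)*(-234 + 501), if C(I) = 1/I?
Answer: -2146680/17 ≈ -1.2628e+5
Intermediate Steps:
C(I) = 1/I
-(C(-17) + 473)*(-234 + 501) = -(1/(-17) + 473)*(-234 + 501) = -(-1/17 + 473)*267 = -8040*267/17 = -1*2146680/17 = -2146680/17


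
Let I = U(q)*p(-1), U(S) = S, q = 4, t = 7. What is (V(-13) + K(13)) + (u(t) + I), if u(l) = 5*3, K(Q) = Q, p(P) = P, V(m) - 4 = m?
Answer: 15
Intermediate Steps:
V(m) = 4 + m
u(l) = 15
I = -4 (I = 4*(-1) = -4)
(V(-13) + K(13)) + (u(t) + I) = ((4 - 13) + 13) + (15 - 4) = (-9 + 13) + 11 = 4 + 11 = 15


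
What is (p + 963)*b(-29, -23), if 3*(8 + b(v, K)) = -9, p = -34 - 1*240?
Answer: -7579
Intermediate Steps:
p = -274 (p = -34 - 240 = -274)
b(v, K) = -11 (b(v, K) = -8 + (⅓)*(-9) = -8 - 3 = -11)
(p + 963)*b(-29, -23) = (-274 + 963)*(-11) = 689*(-11) = -7579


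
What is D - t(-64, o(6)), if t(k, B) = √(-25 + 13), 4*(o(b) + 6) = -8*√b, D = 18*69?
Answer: 1242 - 2*I*√3 ≈ 1242.0 - 3.4641*I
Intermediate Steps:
D = 1242
o(b) = -6 - 2*√b (o(b) = -6 + (-8*√b)/4 = -6 - 2*√b)
t(k, B) = 2*I*√3 (t(k, B) = √(-12) = 2*I*√3)
D - t(-64, o(6)) = 1242 - 2*I*√3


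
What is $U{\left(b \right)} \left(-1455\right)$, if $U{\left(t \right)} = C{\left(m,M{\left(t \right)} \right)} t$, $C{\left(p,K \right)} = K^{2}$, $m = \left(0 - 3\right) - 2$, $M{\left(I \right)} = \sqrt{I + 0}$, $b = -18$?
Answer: $-471420$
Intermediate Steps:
$M{\left(I \right)} = \sqrt{I}$
$m = -5$ ($m = -3 - 2 = -5$)
$U{\left(t \right)} = t^{2}$ ($U{\left(t \right)} = \left(\sqrt{t}\right)^{2} t = t t = t^{2}$)
$U{\left(b \right)} \left(-1455\right) = \left(-18\right)^{2} \left(-1455\right) = 324 \left(-1455\right) = -471420$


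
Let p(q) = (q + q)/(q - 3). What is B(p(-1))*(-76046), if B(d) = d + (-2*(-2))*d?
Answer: -190115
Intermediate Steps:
p(q) = 2*q/(-3 + q) (p(q) = (2*q)/(-3 + q) = 2*q/(-3 + q))
B(d) = 5*d (B(d) = d + 4*d = 5*d)
B(p(-1))*(-76046) = (5*(2*(-1)/(-3 - 1)))*(-76046) = (5*(2*(-1)/(-4)))*(-76046) = (5*(2*(-1)*(-1/4)))*(-76046) = (5*(1/2))*(-76046) = (5/2)*(-76046) = -190115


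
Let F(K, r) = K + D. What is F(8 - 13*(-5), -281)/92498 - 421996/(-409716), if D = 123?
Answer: 698465899/676748403 ≈ 1.0321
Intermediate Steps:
F(K, r) = 123 + K (F(K, r) = K + 123 = 123 + K)
F(8 - 13*(-5), -281)/92498 - 421996/(-409716) = (123 + (8 - 13*(-5)))/92498 - 421996/(-409716) = (123 + (8 + 65))*(1/92498) - 421996*(-1/409716) = (123 + 73)*(1/92498) + 105499/102429 = 196*(1/92498) + 105499/102429 = 14/6607 + 105499/102429 = 698465899/676748403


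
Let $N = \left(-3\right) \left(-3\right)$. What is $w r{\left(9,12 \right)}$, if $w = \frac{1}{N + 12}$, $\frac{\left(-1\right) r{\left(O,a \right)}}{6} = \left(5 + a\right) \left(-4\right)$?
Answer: $\frac{136}{7} \approx 19.429$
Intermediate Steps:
$N = 9$
$r{\left(O,a \right)} = 120 + 24 a$ ($r{\left(O,a \right)} = - 6 \left(5 + a\right) \left(-4\right) = - 6 \left(-20 - 4 a\right) = 120 + 24 a$)
$w = \frac{1}{21}$ ($w = \frac{1}{9 + 12} = \frac{1}{21} \approx 0.047619$)
$w r{\left(9,12 \right)} = \frac{120 + 24 \cdot 12}{21} = \frac{120 + 288}{21} = \frac{1}{21} \cdot 408 = \frac{136}{7}$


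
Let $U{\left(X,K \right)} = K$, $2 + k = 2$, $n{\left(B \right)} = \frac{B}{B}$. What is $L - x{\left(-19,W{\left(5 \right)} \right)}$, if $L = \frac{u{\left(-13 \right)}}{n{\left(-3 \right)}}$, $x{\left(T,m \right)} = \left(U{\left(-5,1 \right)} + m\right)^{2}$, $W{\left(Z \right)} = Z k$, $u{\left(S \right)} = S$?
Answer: $-14$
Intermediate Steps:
$n{\left(B \right)} = 1$
$k = 0$ ($k = -2 + 2 = 0$)
$W{\left(Z \right)} = 0$ ($W{\left(Z \right)} = Z 0 = 0$)
$x{\left(T,m \right)} = \left(1 + m\right)^{2}$
$L = -13$ ($L = - \frac{13}{1} = \left(-13\right) 1 = -13$)
$L - x{\left(-19,W{\left(5 \right)} \right)} = -13 - \left(1 + 0\right)^{2} = -13 - 1^{2} = -13 - 1 = -14$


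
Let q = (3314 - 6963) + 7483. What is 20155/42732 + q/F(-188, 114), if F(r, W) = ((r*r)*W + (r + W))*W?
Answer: 771483544469/1635646311468 ≈ 0.47167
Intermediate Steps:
q = 3834 (q = -3649 + 7483 = 3834)
F(r, W) = W*(W + r + W*r²) (F(r, W) = (r²*W + (W + r))*W = (W*r² + (W + r))*W = (W + r + W*r²)*W = W*(W + r + W*r²))
20155/42732 + q/F(-188, 114) = 20155/42732 + 3834/((114*(114 - 188 + 114*(-188)²))) = 20155*(1/42732) + 3834/((114*(114 - 188 + 114*35344))) = 20155/42732 + 3834/((114*(114 - 188 + 4029216))) = 20155/42732 + 3834/((114*4029142)) = 20155/42732 + 3834/459322188 = 20155/42732 + 3834*(1/459322188) = 20155/42732 + 639/76553698 = 771483544469/1635646311468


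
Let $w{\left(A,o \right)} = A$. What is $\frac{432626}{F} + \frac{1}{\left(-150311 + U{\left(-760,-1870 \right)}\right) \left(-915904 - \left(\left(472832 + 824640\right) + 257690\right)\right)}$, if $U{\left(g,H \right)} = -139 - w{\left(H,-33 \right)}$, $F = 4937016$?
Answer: $\frac{19854882824413537}{226578786710017560} \approx 0.087629$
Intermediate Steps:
$U{\left(g,H \right)} = -139 - H$
$\frac{432626}{F} + \frac{1}{\left(-150311 + U{\left(-760,-1870 \right)}\right) \left(-915904 - \left(\left(472832 + 824640\right) + 257690\right)\right)} = \frac{432626}{4937016} + \frac{1}{\left(-150311 - -1731\right) \left(-915904 - \left(\left(472832 + 824640\right) + 257690\right)\right)} = 432626 \cdot \frac{1}{4937016} + \frac{1}{\left(-150311 + \left(-139 + 1870\right)\right) \left(-915904 - \left(1297472 + 257690\right)\right)} = \frac{216313}{2468508} + \frac{1}{\left(-150311 + 1731\right) \left(-915904 - 1555162\right)} = \frac{216313}{2468508} + \frac{1}{\left(-148580\right) \left(-915904 - 1555162\right)} = \frac{216313}{2468508} - \frac{1}{148580 \left(-2471066\right)} = \frac{216313}{2468508} - - \frac{1}{367150986280} = \frac{216313}{2468508} + \frac{1}{367150986280} = \frac{19854882824413537}{226578786710017560}$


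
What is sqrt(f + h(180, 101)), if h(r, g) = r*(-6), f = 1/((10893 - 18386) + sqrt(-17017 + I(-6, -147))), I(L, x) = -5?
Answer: sqrt(-3406512897352162283 - 56162071*I*sqrt(17022))/56162071 ≈ 3.5344e-8 - 32.863*I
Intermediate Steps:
f = 1/(-7493 + I*sqrt(17022)) (f = 1/((10893 - 18386) + sqrt(-17017 - 5)) = 1/(-7493 + sqrt(-17022)) = 1/(-7493 + I*sqrt(17022)) ≈ -0.00013342 - 2.323e-6*I)
h(r, g) = -6*r
sqrt(f + h(180, 101)) = sqrt((-7493/56162071 - I*sqrt(17022)/56162071) - 6*180) = sqrt((-7493/56162071 - I*sqrt(17022)/56162071) - 1080) = sqrt(-60655044173/56162071 - I*sqrt(17022)/56162071)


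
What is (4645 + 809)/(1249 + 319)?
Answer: 2727/784 ≈ 3.4783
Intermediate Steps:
(4645 + 809)/(1249 + 319) = 5454/1568 = 5454*(1/1568) = 2727/784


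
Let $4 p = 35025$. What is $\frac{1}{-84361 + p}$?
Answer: $- \frac{4}{302419} \approx -1.3227 \cdot 10^{-5}$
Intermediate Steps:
$p = \frac{35025}{4}$ ($p = \frac{1}{4} \cdot 35025 = \frac{35025}{4} \approx 8756.3$)
$\frac{1}{-84361 + p} = \frac{1}{-84361 + \frac{35025}{4}} = \frac{1}{- \frac{302419}{4}} = - \frac{4}{302419}$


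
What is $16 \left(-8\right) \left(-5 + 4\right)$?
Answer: $128$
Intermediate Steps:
$16 \left(-8\right) \left(-5 + 4\right) = \left(-128\right) \left(-1\right) = 128$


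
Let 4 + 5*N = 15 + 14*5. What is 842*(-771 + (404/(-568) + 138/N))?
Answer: -1231880101/1917 ≈ -6.4261e+5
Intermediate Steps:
N = 81/5 (N = -⅘ + (15 + 14*5)/5 = -⅘ + (15 + 70)/5 = -⅘ + (⅕)*85 = -⅘ + 17 = 81/5 ≈ 16.200)
842*(-771 + (404/(-568) + 138/N)) = 842*(-771 + (404/(-568) + 138/(81/5))) = 842*(-771 + (404*(-1/568) + 138*(5/81))) = 842*(-771 + (-101/142 + 230/27)) = 842*(-771 + 29933/3834) = 842*(-2926081/3834) = -1231880101/1917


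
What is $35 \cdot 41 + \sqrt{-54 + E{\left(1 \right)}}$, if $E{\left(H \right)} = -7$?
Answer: $1435 + i \sqrt{61} \approx 1435.0 + 7.8102 i$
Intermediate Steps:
$35 \cdot 41 + \sqrt{-54 + E{\left(1 \right)}} = 35 \cdot 41 + \sqrt{-54 - 7} = 1435 + \sqrt{-61} = 1435 + i \sqrt{61}$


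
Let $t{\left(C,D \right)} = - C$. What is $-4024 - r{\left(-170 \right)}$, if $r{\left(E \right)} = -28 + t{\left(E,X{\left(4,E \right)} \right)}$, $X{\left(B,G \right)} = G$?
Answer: $-4166$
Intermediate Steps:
$r{\left(E \right)} = -28 - E$
$-4024 - r{\left(-170 \right)} = -4024 - \left(-28 - -170\right) = -4024 - \left(-28 + 170\right) = -4024 - 142 = -4166$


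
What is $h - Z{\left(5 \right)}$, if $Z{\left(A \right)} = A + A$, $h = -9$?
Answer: $-19$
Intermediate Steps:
$Z{\left(A \right)} = 2 A$
$h - Z{\left(5 \right)} = -9 - 2 \cdot 5 = -9 - 10 = -19$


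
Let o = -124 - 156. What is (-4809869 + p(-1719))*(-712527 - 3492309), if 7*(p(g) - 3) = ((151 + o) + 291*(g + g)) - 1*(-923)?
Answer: 145776307158936/7 ≈ 2.0825e+13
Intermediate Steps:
o = -280
p(g) = 815/7 + 582*g/7 (p(g) = 3 + (((151 - 280) + 291*(g + g)) - 1*(-923))/7 = 3 + ((-129 + 291*(2*g)) + 923)/7 = 3 + ((-129 + 582*g) + 923)/7 = 3 + (794 + 582*g)/7 = 3 + (794/7 + 582*g/7) = 815/7 + 582*g/7)
(-4809869 + p(-1719))*(-712527 - 3492309) = (-4809869 + (815/7 + (582/7)*(-1719)))*(-712527 - 3492309) = (-4809869 + (815/7 - 1000458/7))*(-4204836) = (-4809869 - 999643/7)*(-4204836) = -34668726/7*(-4204836) = 145776307158936/7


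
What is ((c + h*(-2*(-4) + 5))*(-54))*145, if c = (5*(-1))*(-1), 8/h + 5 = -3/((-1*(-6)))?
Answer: 1197990/11 ≈ 1.0891e+5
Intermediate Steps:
h = -16/11 (h = 8/(-5 - 3/((-1*(-6)))) = 8/(-5 - 3/6) = 8/(-5 - 3*1/6) = 8/(-5 - 1/2) = 8/(-11/2) = 8*(-2/11) = -16/11 ≈ -1.4545)
c = 5 (c = -5*(-1) = 5)
((c + h*(-2*(-4) + 5))*(-54))*145 = ((5 - 16*(-2*(-4) + 5)/11)*(-54))*145 = ((5 - 16*(8 + 5)/11)*(-54))*145 = ((5 - 16/11*13)*(-54))*145 = ((5 - 208/11)*(-54))*145 = -153/11*(-54)*145 = (8262/11)*145 = 1197990/11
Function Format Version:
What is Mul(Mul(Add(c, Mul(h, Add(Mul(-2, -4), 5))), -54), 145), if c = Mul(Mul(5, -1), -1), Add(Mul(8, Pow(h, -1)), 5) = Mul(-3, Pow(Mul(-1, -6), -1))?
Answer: Rational(1197990, 11) ≈ 1.0891e+5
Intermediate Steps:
h = Rational(-16, 11) (h = Mul(8, Pow(Add(-5, Mul(-3, Pow(Mul(-1, -6), -1))), -1)) = Mul(8, Pow(Add(-5, Mul(-3, Pow(6, -1))), -1)) = Mul(8, Pow(Add(-5, Mul(-3, Rational(1, 6))), -1)) = Mul(8, Pow(Add(-5, Rational(-1, 2)), -1)) = Mul(8, Pow(Rational(-11, 2), -1)) = Mul(8, Rational(-2, 11)) = Rational(-16, 11) ≈ -1.4545)
c = 5 (c = Mul(-5, -1) = 5)
Mul(Mul(Add(c, Mul(h, Add(Mul(-2, -4), 5))), -54), 145) = Mul(Mul(Add(5, Mul(Rational(-16, 11), Add(Mul(-2, -4), 5))), -54), 145) = Mul(Mul(Add(5, Mul(Rational(-16, 11), Add(8, 5))), -54), 145) = Mul(Mul(Add(5, Mul(Rational(-16, 11), 13)), -54), 145) = Mul(Mul(Add(5, Rational(-208, 11)), -54), 145) = Mul(Mul(Rational(-153, 11), -54), 145) = Mul(Rational(8262, 11), 145) = Rational(1197990, 11)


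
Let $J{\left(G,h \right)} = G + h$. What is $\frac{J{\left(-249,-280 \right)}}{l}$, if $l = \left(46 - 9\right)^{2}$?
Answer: $- \frac{529}{1369} \approx -0.38641$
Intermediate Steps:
$l = 1369$ ($l = 37^{2} = 1369$)
$\frac{J{\left(-249,-280 \right)}}{l} = \frac{-249 - 280}{1369} = \left(-529\right) \frac{1}{1369} = - \frac{529}{1369}$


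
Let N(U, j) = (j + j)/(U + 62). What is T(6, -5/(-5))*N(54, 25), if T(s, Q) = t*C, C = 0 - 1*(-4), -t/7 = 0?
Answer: 0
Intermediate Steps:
t = 0 (t = -7*0 = 0)
N(U, j) = 2*j/(62 + U) (N(U, j) = (2*j)/(62 + U) = 2*j/(62 + U))
C = 4 (C = 0 + 4 = 4)
T(s, Q) = 0 (T(s, Q) = 0*4 = 0)
T(6, -5/(-5))*N(54, 25) = 0*(2*25/(62 + 54)) = 0*(2*25/116) = 0*(2*25*(1/116)) = 0*(25/58) = 0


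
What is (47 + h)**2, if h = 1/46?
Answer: 4678569/2116 ≈ 2211.0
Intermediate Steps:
h = 1/46 ≈ 0.021739
(47 + h)**2 = (47 + 1/46)**2 = (2163/46)**2 = 4678569/2116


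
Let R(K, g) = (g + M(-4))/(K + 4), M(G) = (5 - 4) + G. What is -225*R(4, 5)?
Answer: -225/4 ≈ -56.250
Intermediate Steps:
M(G) = 1 + G
R(K, g) = (-3 + g)/(4 + K) (R(K, g) = (g + (1 - 4))/(K + 4) = (g - 3)/(4 + K) = (-3 + g)/(4 + K))
-225*R(4, 5) = -225*(-3 + 5)/(4 + 4) = -225*2/8 = -225*¼ = -225/4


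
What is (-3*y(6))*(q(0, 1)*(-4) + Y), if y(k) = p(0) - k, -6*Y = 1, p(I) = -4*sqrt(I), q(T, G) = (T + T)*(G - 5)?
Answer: -3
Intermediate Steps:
q(T, G) = 2*T*(-5 + G) (q(T, G) = (2*T)*(-5 + G) = 2*T*(-5 + G))
Y = -1/6 (Y = -1/6*1 = -1/6 ≈ -0.16667)
y(k) = -k (y(k) = -4*sqrt(0) - k = -4*0 - k = 0 - k = -k)
(-3*y(6))*(q(0, 1)*(-4) + Y) = (-(-3)*6)*((2*0*(-5 + 1))*(-4) - 1/6) = (-3*(-6))*((2*0*(-4))*(-4) - 1/6) = 18*(0*(-4) - 1/6) = 18*(0 - 1/6) = 18*(-1/6) = -3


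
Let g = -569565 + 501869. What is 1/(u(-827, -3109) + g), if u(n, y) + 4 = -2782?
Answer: -1/70482 ≈ -1.4188e-5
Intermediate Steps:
u(n, y) = -2786 (u(n, y) = -4 - 2782 = -2786)
g = -67696
1/(u(-827, -3109) + g) = 1/(-2786 - 67696) = 1/(-70482) = -1/70482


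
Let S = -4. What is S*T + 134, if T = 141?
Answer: -430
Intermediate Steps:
S*T + 134 = -4*141 + 134 = -564 + 134 = -430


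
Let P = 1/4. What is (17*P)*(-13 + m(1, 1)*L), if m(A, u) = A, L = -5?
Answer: -153/2 ≈ -76.500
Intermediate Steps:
P = ¼ ≈ 0.25000
(17*P)*(-13 + m(1, 1)*L) = (17*(¼))*(-13 + 1*(-5)) = 17*(-13 - 5)/4 = (17/4)*(-18) = -153/2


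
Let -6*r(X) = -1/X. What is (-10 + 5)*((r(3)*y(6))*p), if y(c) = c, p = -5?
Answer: 25/3 ≈ 8.3333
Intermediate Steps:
r(X) = 1/(6*X) (r(X) = -(-1)/(6*X) = 1/(6*X))
(-10 + 5)*((r(3)*y(6))*p) = (-10 + 5)*((((⅙)/3)*6)*(-5)) = -5*((⅙)*(⅓))*6*(-5) = -5*(1/18)*6*(-5) = -5*(-5)/3 = -5*(-5/3) = 25/3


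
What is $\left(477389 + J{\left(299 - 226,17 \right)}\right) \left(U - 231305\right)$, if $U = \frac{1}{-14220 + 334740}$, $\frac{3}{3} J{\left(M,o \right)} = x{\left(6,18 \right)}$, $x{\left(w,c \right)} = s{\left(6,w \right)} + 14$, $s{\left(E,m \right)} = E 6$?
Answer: $- \frac{35396314620427961}{320520} \approx -1.1043 \cdot 10^{11}$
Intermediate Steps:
$s{\left(E,m \right)} = 6 E$
$x{\left(w,c \right)} = 50$ ($x{\left(w,c \right)} = 6 \cdot 6 + 14 = 36 + 14 = 50$)
$J{\left(M,o \right)} = 50$
$U = \frac{1}{320520} \approx 3.1199 \cdot 10^{-6}$
$\left(477389 + J{\left(299 - 226,17 \right)}\right) \left(U - 231305\right) = \left(477389 + 50\right) \left(\frac{1}{320520} - 231305\right) = 477439 \left(- \frac{74137878599}{320520}\right) = - \frac{35396314620427961}{320520}$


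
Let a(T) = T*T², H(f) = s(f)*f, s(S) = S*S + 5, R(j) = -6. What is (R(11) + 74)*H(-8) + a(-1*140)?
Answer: -2781536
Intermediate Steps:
s(S) = 5 + S² (s(S) = S² + 5 = 5 + S²)
H(f) = f*(5 + f²) (H(f) = (5 + f²)*f = f*(5 + f²))
a(T) = T³
(R(11) + 74)*H(-8) + a(-1*140) = (-6 + 74)*(-8*(5 + (-8)²)) + (-1*140)³ = 68*(-8*(5 + 64)) + (-140)³ = 68*(-8*69) - 2744000 = 68*(-552) - 2744000 = -37536 - 2744000 = -2781536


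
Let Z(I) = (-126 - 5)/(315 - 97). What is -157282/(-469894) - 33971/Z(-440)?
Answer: 1739952131037/30778057 ≈ 56532.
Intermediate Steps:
Z(I) = -131/218
-157282/(-469894) - 33971/Z(-440) = -157282/(-469894) - 33971/(-131/218) = -157282*(-1/469894) - 33971*(-218/131) = 78641/234947 + 7405678/131 = 1739952131037/30778057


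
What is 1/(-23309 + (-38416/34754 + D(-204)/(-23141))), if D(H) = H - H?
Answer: -17377/405059701 ≈ -4.2900e-5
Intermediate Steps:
D(H) = 0
1/(-23309 + (-38416/34754 + D(-204)/(-23141))) = 1/(-23309 + (-38416/34754 + 0/(-23141))) = 1/(-23309 + (-38416*1/34754 + 0*(-1/23141))) = 1/(-23309 + (-19208/17377 + 0)) = 1/(-23309 - 19208/17377) = 1/(-405059701/17377) = -17377/405059701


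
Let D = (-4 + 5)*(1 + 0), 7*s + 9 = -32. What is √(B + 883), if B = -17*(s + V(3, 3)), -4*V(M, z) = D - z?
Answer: √190918/14 ≈ 31.210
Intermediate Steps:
s = -41/7 (s = -9/7 + (⅐)*(-32) = -9/7 - 32/7 = -41/7 ≈ -5.8571)
D = 1 (D = 1*1 = 1)
V(M, z) = -¼ + z/4 (V(M, z) = -(1 - z)/4 = -¼ + z/4)
B = 1275/14 (B = -17*(-41/7 + (-¼ + (¼)*3)) = -17*(-41/7 + (-¼ + ¾)) = -17*(-41/7 + ½) = -17*(-75/14) = 1275/14 ≈ 91.071)
√(B + 883) = √(1275/14 + 883) = √(13637/14) = √190918/14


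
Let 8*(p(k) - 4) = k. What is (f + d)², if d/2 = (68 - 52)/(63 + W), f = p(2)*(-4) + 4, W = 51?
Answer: 525625/3249 ≈ 161.78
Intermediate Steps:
p(k) = 4 + k/8
f = -13 (f = (4 + (⅛)*2)*(-4) + 4 = (4 + ¼)*(-4) + 4 = (17/4)*(-4) + 4 = -17 + 4 = -13)
d = 16/57 (d = 2*((68 - 52)/(63 + 51)) = 2*(16/114) = 2*(16*(1/114)) = 2*(8/57) = 16/57 ≈ 0.28070)
(f + d)² = (-13 + 16/57)² = (-725/57)² = 525625/3249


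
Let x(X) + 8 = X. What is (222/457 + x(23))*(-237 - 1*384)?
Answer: -4394817/457 ≈ -9616.7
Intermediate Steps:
x(X) = -8 + X
(222/457 + x(23))*(-237 - 1*384) = (222/457 + (-8 + 23))*(-237 - 1*384) = (222*(1/457) + 15)*(-237 - 384) = (222/457 + 15)*(-621) = (7077/457)*(-621) = -4394817/457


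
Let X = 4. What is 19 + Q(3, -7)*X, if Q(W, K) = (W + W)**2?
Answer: 163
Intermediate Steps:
Q(W, K) = 4*W**2 (Q(W, K) = (2*W)**2 = 4*W**2)
19 + Q(3, -7)*X = 19 + (4*3**2)*4 = 19 + (4*9)*4 = 19 + 36*4 = 19 + 144 = 163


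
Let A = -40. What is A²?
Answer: 1600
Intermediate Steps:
A² = (-40)² = 1600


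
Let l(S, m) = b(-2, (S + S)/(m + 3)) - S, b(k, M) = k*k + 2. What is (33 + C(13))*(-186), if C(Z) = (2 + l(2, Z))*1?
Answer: -7254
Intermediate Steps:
b(k, M) = 2 + k² (b(k, M) = k² + 2 = 2 + k²)
l(S, m) = 6 - S (l(S, m) = (2 + (-2)²) - S = (2 + 4) - S = 6 - S)
C(Z) = 6 (C(Z) = (2 + (6 - 1*2))*1 = (2 + (6 - 2))*1 = (2 + 4)*1 = 6*1 = 6)
(33 + C(13))*(-186) = (33 + 6)*(-186) = 39*(-186) = -7254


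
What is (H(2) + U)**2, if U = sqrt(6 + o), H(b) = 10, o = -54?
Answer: 52 + 80*I*sqrt(3) ≈ 52.0 + 138.56*I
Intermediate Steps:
U = 4*I*sqrt(3) (U = sqrt(6 - 54) = sqrt(-48) = 4*I*sqrt(3) ≈ 6.9282*I)
(H(2) + U)**2 = (10 + 4*I*sqrt(3))**2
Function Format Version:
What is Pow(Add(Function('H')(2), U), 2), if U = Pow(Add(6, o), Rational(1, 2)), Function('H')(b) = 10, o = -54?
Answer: Add(52, Mul(80, I, Pow(3, Rational(1, 2)))) ≈ Add(52.000, Mul(138.56, I))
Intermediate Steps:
U = Mul(4, I, Pow(3, Rational(1, 2))) (U = Pow(Add(6, -54), Rational(1, 2)) = Pow(-48, Rational(1, 2)) = Mul(4, I, Pow(3, Rational(1, 2))) ≈ Mul(6.9282, I))
Pow(Add(Function('H')(2), U), 2) = Pow(Add(10, Mul(4, I, Pow(3, Rational(1, 2)))), 2)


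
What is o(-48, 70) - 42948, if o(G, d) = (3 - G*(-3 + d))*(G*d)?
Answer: -10858788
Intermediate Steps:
o(G, d) = G*d*(3 - G*(-3 + d)) (o(G, d) = (3 - G*(-3 + d))*(G*d) = G*d*(3 - G*(-3 + d)))
o(-48, 70) - 42948 = -48*70*(3 + 3*(-48) - 1*(-48)*70) - 42948 = -48*70*(3 - 144 + 3360) - 42948 = -48*70*3219 - 42948 = -10815840 - 42948 = -10858788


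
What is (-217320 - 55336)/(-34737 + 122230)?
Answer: -272656/87493 ≈ -3.1163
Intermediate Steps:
(-217320 - 55336)/(-34737 + 122230) = -272656/87493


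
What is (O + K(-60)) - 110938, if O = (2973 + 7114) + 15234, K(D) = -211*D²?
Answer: -845217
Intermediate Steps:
O = 25321 (O = 10087 + 15234 = 25321)
(O + K(-60)) - 110938 = (25321 - 211*(-60)²) - 110938 = (25321 - 211*3600) - 110938 = (25321 - 759600) - 110938 = -734279 - 110938 = -845217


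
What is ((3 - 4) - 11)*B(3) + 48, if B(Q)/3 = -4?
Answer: 192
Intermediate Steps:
B(Q) = -12 (B(Q) = 3*(-4) = -12)
((3 - 4) - 11)*B(3) + 48 = ((3 - 4) - 11)*(-12) + 48 = (-1 - 11)*(-12) + 48 = -12*(-12) + 48 = 144 + 48 = 192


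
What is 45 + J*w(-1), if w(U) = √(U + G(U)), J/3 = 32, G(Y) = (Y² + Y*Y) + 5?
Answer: 45 + 96*√6 ≈ 280.15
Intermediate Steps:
G(Y) = 5 + 2*Y² (G(Y) = (Y² + Y²) + 5 = 2*Y² + 5 = 5 + 2*Y²)
J = 96 (J = 3*32 = 96)
w(U) = √(5 + U + 2*U²) (w(U) = √(U + (5 + 2*U²)) = √(5 + U + 2*U²))
45 + J*w(-1) = 45 + 96*√(5 - 1 + 2*(-1)²) = 45 + 96*√(5 - 1 + 2*1) = 45 + 96*√(5 - 1 + 2) = 45 + 96*√6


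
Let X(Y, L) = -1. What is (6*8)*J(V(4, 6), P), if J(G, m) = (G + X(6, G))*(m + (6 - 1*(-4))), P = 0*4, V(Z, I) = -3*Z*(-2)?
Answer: 11040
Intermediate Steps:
V(Z, I) = 6*Z
P = 0
J(G, m) = (-1 + G)*(10 + m) (J(G, m) = (G - 1)*(m + (6 - 1*(-4))) = (-1 + G)*(m + (6 + 4)) = (-1 + G)*(m + 10) = (-1 + G)*(10 + m))
(6*8)*J(V(4, 6), P) = (6*8)*(-10 - 1*0 + 10*(6*4) + (6*4)*0) = 48*(-10 + 0 + 10*24 + 24*0) = 48*(-10 + 0 + 240 + 0) = 48*230 = 11040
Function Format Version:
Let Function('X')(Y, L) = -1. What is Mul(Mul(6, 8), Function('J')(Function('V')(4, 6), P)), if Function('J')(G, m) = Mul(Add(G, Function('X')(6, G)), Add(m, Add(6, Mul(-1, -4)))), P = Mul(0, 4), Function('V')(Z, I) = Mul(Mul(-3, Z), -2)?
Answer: 11040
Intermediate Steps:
Function('V')(Z, I) = Mul(6, Z)
P = 0
Function('J')(G, m) = Mul(Add(-1, G), Add(10, m)) (Function('J')(G, m) = Mul(Add(G, -1), Add(m, Add(6, Mul(-1, -4)))) = Mul(Add(-1, G), Add(m, Add(6, 4))) = Mul(Add(-1, G), Add(m, 10)) = Mul(Add(-1, G), Add(10, m)))
Mul(Mul(6, 8), Function('J')(Function('V')(4, 6), P)) = Mul(Mul(6, 8), Add(-10, Mul(-1, 0), Mul(10, Mul(6, 4)), Mul(Mul(6, 4), 0))) = Mul(48, Add(-10, 0, Mul(10, 24), Mul(24, 0))) = Mul(48, Add(-10, 0, 240, 0)) = Mul(48, 230) = 11040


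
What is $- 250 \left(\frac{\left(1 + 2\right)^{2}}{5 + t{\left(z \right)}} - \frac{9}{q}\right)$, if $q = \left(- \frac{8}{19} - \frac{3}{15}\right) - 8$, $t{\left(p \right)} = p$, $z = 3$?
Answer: $- \frac{197375}{364} \approx -542.24$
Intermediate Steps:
$q = - \frac{819}{95}$ ($q = \left(\left(-8\right) \frac{1}{19} - \frac{1}{5}\right) - 8 = \left(- \frac{8}{19} - \frac{1}{5}\right) - 8 = - \frac{59}{95} - 8 = - \frac{819}{95} \approx -8.621$)
$- 250 \left(\frac{\left(1 + 2\right)^{2}}{5 + t{\left(z \right)}} - \frac{9}{q}\right) = - 250 \left(\frac{\left(1 + 2\right)^{2}}{5 + 3} - \frac{9}{- \frac{819}{95}}\right) = - 250 \left(\frac{3^{2}}{8} - - \frac{95}{91}\right) = - 250 \left(9 \cdot \frac{1}{8} + \frac{95}{91}\right) = - 250 \left(\frac{9}{8} + \frac{95}{91}\right) = \left(-250\right) \frac{1579}{728} = - \frac{197375}{364}$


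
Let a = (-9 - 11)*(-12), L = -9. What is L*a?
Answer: -2160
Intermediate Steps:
a = 240 (a = -20*(-12) = 240)
L*a = -9*240 = -2160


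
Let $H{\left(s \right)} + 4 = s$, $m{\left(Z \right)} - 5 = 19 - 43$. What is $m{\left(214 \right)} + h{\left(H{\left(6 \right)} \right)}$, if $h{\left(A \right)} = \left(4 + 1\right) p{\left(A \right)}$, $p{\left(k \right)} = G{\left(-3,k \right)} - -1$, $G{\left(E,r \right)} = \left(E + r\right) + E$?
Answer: $-34$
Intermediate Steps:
$m{\left(Z \right)} = -19$ ($m{\left(Z \right)} = 5 + \left(19 - 43\right) = 5 - 24 = -19$)
$G{\left(E,r \right)} = r + 2 E$
$p{\left(k \right)} = -5 + k$ ($p{\left(k \right)} = \left(k + 2 \left(-3\right)\right) - -1 = \left(k - 6\right) + 1 = \left(-6 + k\right) + 1 = -5 + k$)
$H{\left(s \right)} = -4 + s$
$h{\left(A \right)} = -25 + 5 A$ ($h{\left(A \right)} = \left(4 + 1\right) \left(-5 + A\right) = 5 \left(-5 + A\right) = -25 + 5 A$)
$m{\left(214 \right)} + h{\left(H{\left(6 \right)} \right)} = -19 - \left(25 - 5 \left(-4 + 6\right)\right) = -19 + \left(-25 + 5 \cdot 2\right) = -19 + \left(-25 + 10\right) = -19 - 15 = -34$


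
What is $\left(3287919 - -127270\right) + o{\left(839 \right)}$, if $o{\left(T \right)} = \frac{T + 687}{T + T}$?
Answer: $\frac{2865344334}{839} \approx 3.4152 \cdot 10^{6}$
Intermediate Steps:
$o{\left(T \right)} = \frac{687 + T}{2 T}$
$\left(3287919 - -127270\right) + o{\left(839 \right)} = \left(3287919 - -127270\right) + \frac{687 + 839}{2 \cdot 839} = \left(3287919 + 127270\right) + \frac{1}{2} \cdot \frac{1}{839} \cdot 1526 = 3415189 + \frac{763}{839} = \frac{2865344334}{839}$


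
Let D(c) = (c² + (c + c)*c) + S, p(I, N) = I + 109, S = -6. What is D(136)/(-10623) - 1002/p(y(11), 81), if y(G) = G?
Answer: -961227/70820 ≈ -13.573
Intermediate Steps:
p(I, N) = 109 + I
D(c) = -6 + 3*c² (D(c) = (c² + (c + c)*c) - 6 = (c² + (2*c)*c) - 6 = (c² + 2*c²) - 6 = 3*c² - 6 = -6 + 3*c²)
D(136)/(-10623) - 1002/p(y(11), 81) = (-6 + 3*136²)/(-10623) - 1002/(109 + 11) = (-6 + 3*18496)*(-1/10623) - 1002/120 = (-6 + 55488)*(-1/10623) - 1002*1/120 = 55482*(-1/10623) - 167/20 = -18494/3541 - 167/20 = -961227/70820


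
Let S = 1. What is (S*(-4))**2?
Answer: 16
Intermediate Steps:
(S*(-4))**2 = (1*(-4))**2 = (-4)**2 = 16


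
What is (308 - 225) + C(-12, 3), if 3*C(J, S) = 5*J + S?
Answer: 64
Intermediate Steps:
C(J, S) = S/3 + 5*J/3 (C(J, S) = (5*J + S)/3 = (S + 5*J)/3 = S/3 + 5*J/3)
(308 - 225) + C(-12, 3) = (308 - 225) + ((⅓)*3 + (5/3)*(-12)) = 83 + (1 - 20) = 83 - 19 = 64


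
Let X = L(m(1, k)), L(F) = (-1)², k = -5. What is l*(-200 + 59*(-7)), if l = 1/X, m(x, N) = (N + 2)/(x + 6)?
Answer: -613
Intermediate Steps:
m(x, N) = (2 + N)/(6 + x)
L(F) = 1
X = 1
l = 1 (l = 1/1 = 1)
l*(-200 + 59*(-7)) = 1*(-200 + 59*(-7)) = 1*(-200 - 413) = 1*(-613) = -613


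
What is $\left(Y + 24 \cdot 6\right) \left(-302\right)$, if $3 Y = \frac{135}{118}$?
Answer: $- \frac{2572587}{59} \approx -43603.0$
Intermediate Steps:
$Y = \frac{45}{118}$ ($Y = \frac{135 \cdot \frac{1}{118}}{3} = \frac{1}{3} \cdot \frac{135}{118} = \frac{45}{118} \approx 0.38136$)
$\left(Y + 24 \cdot 6\right) \left(-302\right) = \left(\frac{45}{118} + 24 \cdot 6\right) \left(-302\right) = \left(\frac{45}{118} + 144\right) \left(-302\right) = \frac{17037}{118} \left(-302\right) = - \frac{2572587}{59}$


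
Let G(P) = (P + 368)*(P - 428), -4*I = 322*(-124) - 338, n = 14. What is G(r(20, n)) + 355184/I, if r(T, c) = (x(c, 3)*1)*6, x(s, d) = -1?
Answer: -3162344996/20133 ≈ -1.5707e+5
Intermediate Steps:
I = 20133/2 (I = -(322*(-124) - 338)/4 = -(-39928 - 338)/4 = -1/4*(-40266) = 20133/2 ≈ 10067.)
r(T, c) = -6 (r(T, c) = -1*1*6 = -1*6 = -6)
G(P) = (-428 + P)*(368 + P) (G(P) = (368 + P)*(-428 + P) = (-428 + P)*(368 + P))
G(r(20, n)) + 355184/I = (-157504 + (-6)**2 - 60*(-6)) + 355184/(20133/2) = (-157504 + 36 + 360) + 355184*(2/20133) = -157108 + 710368/20133 = -3162344996/20133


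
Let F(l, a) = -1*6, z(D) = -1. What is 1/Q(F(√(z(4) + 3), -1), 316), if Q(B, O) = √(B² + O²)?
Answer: √24973/49946 ≈ 0.0031640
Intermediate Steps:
F(l, a) = -6
1/Q(F(√(z(4) + 3), -1), 316) = 1/(√((-6)² + 316²)) = 1/(√(36 + 99856)) = 1/(√99892) = 1/(2*√24973) = √24973/49946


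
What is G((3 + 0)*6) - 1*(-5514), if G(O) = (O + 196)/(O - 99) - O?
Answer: 444962/81 ≈ 5493.4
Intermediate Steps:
G(O) = -O + (196 + O)/(-99 + O) (G(O) = (196 + O)/(-99 + O) - O = -O + (196 + O)/(-99 + O))
G((3 + 0)*6) - 1*(-5514) = (196 - ((3 + 0)*6)**2 + 100*((3 + 0)*6))/(-99 + (3 + 0)*6) - 1*(-5514) = (196 - (3*6)**2 + 100*(3*6))/(-99 + 3*6) + 5514 = (196 - 1*18**2 + 100*18)/(-99 + 18) + 5514 = (196 - 1*324 + 1800)/(-81) + 5514 = -(196 - 324 + 1800)/81 + 5514 = -1/81*1672 + 5514 = -1672/81 + 5514 = 444962/81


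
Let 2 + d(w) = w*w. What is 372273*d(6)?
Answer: 12657282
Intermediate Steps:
d(w) = -2 + w² (d(w) = -2 + w*w = -2 + w²)
372273*d(6) = 372273*(-2 + 6²) = 372273*(-2 + 36) = 372273*34 = 12657282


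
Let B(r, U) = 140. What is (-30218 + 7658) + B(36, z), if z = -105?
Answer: -22420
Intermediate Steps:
(-30218 + 7658) + B(36, z) = (-30218 + 7658) + 140 = -22560 + 140 = -22420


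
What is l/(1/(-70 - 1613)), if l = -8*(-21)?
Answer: -282744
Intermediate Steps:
l = 168
l/(1/(-70 - 1613)) = 168/(1/(-70 - 1613)) = 168/(1/(-1683)) = 168/(-1/1683) = 168*(-1683) = -282744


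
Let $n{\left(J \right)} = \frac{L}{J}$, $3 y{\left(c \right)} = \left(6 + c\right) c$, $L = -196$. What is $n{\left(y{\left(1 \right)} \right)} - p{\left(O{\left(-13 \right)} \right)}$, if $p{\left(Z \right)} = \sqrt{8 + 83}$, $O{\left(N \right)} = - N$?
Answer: $-84 - \sqrt{91} \approx -93.539$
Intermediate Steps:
$y{\left(c \right)} = \frac{c \left(6 + c\right)}{3}$ ($y{\left(c \right)} = \frac{\left(6 + c\right) c}{3} = \frac{c \left(6 + c\right)}{3}$)
$n{\left(J \right)} = - \frac{196}{J}$
$p{\left(Z \right)} = \sqrt{91}$
$n{\left(y{\left(1 \right)} \right)} - p{\left(O{\left(-13 \right)} \right)} = - \frac{196}{\frac{1}{3} \cdot 1 \left(6 + 1\right)} - \sqrt{91} = - \frac{196}{\frac{1}{3} \cdot 1 \cdot 7} - \sqrt{91} = - \frac{196}{\frac{7}{3}} - \sqrt{91} = \left(-196\right) \frac{3}{7} - \sqrt{91} = -84 - \sqrt{91}$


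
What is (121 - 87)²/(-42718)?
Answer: -578/21359 ≈ -0.027061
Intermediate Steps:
(121 - 87)²/(-42718) = 34²*(-1/42718) = 1156*(-1/42718) = -578/21359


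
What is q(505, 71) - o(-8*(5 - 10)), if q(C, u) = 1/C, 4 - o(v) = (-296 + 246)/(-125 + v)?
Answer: -29273/8585 ≈ -3.4098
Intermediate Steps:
o(v) = 4 + 50/(-125 + v) (o(v) = 4 - (-296 + 246)/(-125 + v) = 4 - (-50)/(-125 + v) = 4 + 50/(-125 + v))
q(505, 71) - o(-8*(5 - 10)) = 1/505 - 2*(-225 + 2*(-8*(5 - 10)))/(-125 - 8*(5 - 10)) = 1/505 - 2*(-225 + 2*(-8*(-5)))/(-125 - 8*(-5)) = 1/505 - 2*(-225 + 2*40)/(-125 + 40) = 1/505 - 2*(-225 + 80)/(-85) = 1/505 - 2*(-1)*(-145)/85 = 1/505 - 1*58/17 = 1/505 - 58/17 = -29273/8585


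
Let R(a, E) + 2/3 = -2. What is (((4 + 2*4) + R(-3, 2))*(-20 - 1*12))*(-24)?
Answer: 7168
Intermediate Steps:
R(a, E) = -8/3 (R(a, E) = -2/3 - 2 = -8/3)
(((4 + 2*4) + R(-3, 2))*(-20 - 1*12))*(-24) = (((4 + 2*4) - 8/3)*(-20 - 1*12))*(-24) = (((4 + 8) - 8/3)*(-20 - 12))*(-24) = ((12 - 8/3)*(-32))*(-24) = ((28/3)*(-32))*(-24) = -896/3*(-24) = 7168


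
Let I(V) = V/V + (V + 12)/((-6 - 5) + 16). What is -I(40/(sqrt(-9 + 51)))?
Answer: -17/5 - 4*sqrt(42)/21 ≈ -4.6344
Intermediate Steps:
I(V) = 17/5 + V/5 (I(V) = 1 + (12 + V)/(-11 + 16) = 1 + (12 + V)/5 = 1 + (12 + V)*(1/5) = 1 + (12/5 + V/5) = 17/5 + V/5)
-I(40/(sqrt(-9 + 51))) = -(17/5 + (40/(sqrt(-9 + 51)))/5) = -(17/5 + (40/(sqrt(42)))/5) = -(17/5 + (40*(sqrt(42)/42))/5) = -(17/5 + (20*sqrt(42)/21)/5) = -(17/5 + 4*sqrt(42)/21) = -17/5 - 4*sqrt(42)/21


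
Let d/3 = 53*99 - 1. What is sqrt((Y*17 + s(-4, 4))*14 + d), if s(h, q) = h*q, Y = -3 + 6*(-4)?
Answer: 8*sqrt(142) ≈ 95.331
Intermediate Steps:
Y = -27 (Y = -3 - 24 = -27)
d = 15738 (d = 3*(53*99 - 1) = 3*(5247 - 1) = 3*5246 = 15738)
sqrt((Y*17 + s(-4, 4))*14 + d) = sqrt((-27*17 - 4*4)*14 + 15738) = sqrt((-459 - 16)*14 + 15738) = sqrt(-475*14 + 15738) = sqrt(-6650 + 15738) = sqrt(9088) = 8*sqrt(142)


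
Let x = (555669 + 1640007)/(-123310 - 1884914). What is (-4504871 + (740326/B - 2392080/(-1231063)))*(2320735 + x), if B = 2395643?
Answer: -1719964646326067766678622616889/164517473185466056 ≈ -1.0455e+13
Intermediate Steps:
x = -60991/55784 (x = 2195676/(-2008224) = 2195676*(-1/2008224) = -60991/55784 ≈ -1.0933)
(-4504871 + (740326/B - 2392080/(-1231063)))*(2320735 + x) = (-4504871 + (740326/2395643 - 2392080/(-1231063)))*(2320735 - 60991/55784) = (-4504871 + (740326*(1/2395643) - 2392080*(-1/1231063)))*(129459820249/55784) = (-4504871 + (740326/2395643 + 2392080/1231063))*(129459820249/55784) = (-4504871 + 6641957653978/2949187458509)*(129459820249/55784) = -13285702413443243361/2949187458509*129459820249/55784 = -1719964646326067766678622616889/164517473185466056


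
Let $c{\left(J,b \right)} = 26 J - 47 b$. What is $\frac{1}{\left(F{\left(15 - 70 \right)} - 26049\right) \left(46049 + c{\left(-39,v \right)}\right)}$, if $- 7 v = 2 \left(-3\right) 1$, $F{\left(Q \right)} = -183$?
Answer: $- \frac{7}{8262109416} \approx -8.4724 \cdot 10^{-10}$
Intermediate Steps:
$v = \frac{6}{7}$ ($v = - \frac{2 \left(-3\right) 1}{7} = - \frac{\left(-6\right) 1}{7} = \left(- \frac{1}{7}\right) \left(-6\right) = \frac{6}{7} \approx 0.85714$)
$c{\left(J,b \right)} = - 47 b + 26 J$
$\frac{1}{\left(F{\left(15 - 70 \right)} - 26049\right) \left(46049 + c{\left(-39,v \right)}\right)} = \frac{1}{\left(-183 - 26049\right) \left(46049 + \left(\left(-47\right) \frac{6}{7} + 26 \left(-39\right)\right)\right)} = \frac{1}{\left(-26232\right) \left(46049 - \frac{7380}{7}\right)} = \frac{1}{\left(-26232\right) \frac{314963}{7}} = \frac{1}{- \frac{8262109416}{7}} = - \frac{7}{8262109416}$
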